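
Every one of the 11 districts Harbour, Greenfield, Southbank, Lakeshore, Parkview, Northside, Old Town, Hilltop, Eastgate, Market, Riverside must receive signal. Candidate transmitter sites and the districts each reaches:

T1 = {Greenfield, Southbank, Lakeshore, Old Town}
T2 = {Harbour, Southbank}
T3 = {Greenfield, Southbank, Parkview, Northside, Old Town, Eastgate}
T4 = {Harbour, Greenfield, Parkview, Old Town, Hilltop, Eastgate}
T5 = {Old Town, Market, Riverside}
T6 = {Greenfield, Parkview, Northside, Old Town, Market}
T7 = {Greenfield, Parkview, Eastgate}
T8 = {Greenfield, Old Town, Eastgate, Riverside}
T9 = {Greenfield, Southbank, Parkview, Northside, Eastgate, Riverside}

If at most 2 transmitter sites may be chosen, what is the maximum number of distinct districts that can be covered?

9

Choosing T4, T9 covers {Harbour, Greenfield, Southbank, Parkview, Northside, Old Town, Hilltop, Eastgate, Riverside} — 9 districts.
No choice of 2 transmitter sites does better; here Lakeshore, Market are left uncovered.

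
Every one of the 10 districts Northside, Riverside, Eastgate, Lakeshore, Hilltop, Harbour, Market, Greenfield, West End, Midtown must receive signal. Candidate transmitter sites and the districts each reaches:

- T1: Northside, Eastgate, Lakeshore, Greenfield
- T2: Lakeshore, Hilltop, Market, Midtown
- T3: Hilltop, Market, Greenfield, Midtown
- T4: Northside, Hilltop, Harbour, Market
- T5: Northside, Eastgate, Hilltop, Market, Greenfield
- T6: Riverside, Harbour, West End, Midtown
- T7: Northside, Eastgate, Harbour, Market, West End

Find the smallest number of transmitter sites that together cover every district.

3

T1, T2, T6 together cover {Northside, Riverside, Eastgate, Lakeshore, Hilltop, Harbour, Market, Greenfield, West End, Midtown} — every district.
No 2 of the 7 transmitter sites cover everything (all 21 pairs fall short), so 3 is minimum.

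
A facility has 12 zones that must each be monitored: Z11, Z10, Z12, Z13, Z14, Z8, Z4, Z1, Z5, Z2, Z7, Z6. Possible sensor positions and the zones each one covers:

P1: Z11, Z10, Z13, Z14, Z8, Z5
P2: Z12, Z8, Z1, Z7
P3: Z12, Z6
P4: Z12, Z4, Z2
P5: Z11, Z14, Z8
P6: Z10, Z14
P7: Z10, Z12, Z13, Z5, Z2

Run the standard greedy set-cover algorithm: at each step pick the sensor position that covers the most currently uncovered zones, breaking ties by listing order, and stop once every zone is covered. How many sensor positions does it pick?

Pick 1: P1 covers 6 new zones (Z11, Z10, Z13, Z14, Z8, Z5).
Pick 2: P2 covers 3 new zones (Z12, Z1, Z7).
Pick 3: P4 covers 2 new zones (Z4, Z2).
Pick 4: P3 covers 1 new zones (Z6).
Greedy uses 4 sensor positions.

4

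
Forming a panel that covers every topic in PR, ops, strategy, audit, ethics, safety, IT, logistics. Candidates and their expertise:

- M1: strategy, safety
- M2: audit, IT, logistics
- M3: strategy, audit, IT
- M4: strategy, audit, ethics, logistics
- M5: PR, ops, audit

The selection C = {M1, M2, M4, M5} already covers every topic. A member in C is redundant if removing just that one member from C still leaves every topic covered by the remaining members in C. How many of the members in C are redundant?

Drop M1: safety uncovered — not redundant.
Drop M2: IT uncovered — not redundant.
Drop M4: ethics uncovered — not redundant.
Drop M5: PR, ops uncovered — not redundant.
None of the members in C is redundant.

0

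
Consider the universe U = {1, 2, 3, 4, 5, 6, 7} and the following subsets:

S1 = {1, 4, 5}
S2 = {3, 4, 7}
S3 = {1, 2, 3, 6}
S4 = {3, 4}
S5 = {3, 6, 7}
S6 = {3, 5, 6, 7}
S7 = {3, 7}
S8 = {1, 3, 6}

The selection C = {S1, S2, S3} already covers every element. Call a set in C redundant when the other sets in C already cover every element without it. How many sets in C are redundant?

0

Drop S1: 5 uncovered — not redundant.
Drop S2: 7 uncovered — not redundant.
Drop S3: 2, 6 uncovered — not redundant.
None of the sets in C is redundant.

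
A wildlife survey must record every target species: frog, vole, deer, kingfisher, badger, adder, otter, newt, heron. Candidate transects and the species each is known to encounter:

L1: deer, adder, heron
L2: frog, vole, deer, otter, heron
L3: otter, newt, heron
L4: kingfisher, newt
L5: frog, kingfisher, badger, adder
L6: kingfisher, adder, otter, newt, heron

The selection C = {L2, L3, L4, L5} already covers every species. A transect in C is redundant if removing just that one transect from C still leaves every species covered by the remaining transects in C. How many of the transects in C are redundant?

2

Drop L2: vole, deer uncovered — not redundant.
Drop L3: the rest still cover every species — redundant.
Drop L4: the rest still cover every species — redundant.
Drop L5: badger, adder uncovered — not redundant.
2 redundant: L3, L4.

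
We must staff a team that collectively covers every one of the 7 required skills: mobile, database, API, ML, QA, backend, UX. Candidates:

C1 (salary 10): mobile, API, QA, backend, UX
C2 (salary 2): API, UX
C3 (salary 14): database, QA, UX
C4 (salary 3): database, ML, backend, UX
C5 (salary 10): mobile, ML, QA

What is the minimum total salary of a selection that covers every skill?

13

C1, C4 cover every skill at salary 10 + 3 = 13.
Any cover uses at least 2 candidates; among all covering selections none totals below 13.
Greedy by coverage-per-salary would pick C4, C2, C1 for 15 — worse than the optimum 13.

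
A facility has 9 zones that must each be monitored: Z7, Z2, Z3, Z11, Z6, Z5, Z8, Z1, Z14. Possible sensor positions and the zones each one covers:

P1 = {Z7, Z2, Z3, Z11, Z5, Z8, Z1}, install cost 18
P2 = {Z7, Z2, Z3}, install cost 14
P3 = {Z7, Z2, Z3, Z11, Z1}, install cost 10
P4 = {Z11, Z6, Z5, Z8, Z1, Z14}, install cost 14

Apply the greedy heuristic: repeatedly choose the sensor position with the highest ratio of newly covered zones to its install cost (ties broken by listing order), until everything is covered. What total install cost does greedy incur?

24

Pick 1: P3 adds 5 new (Z7, Z2, Z3, Z11, Z1) at install cost 10 (ratio 5/10).
Pick 2: P4 adds 4 new (Z6, Z5, Z8, Z14) at install cost 14 (ratio 4/14).
Greedy total install cost: 10 + 14 = 24.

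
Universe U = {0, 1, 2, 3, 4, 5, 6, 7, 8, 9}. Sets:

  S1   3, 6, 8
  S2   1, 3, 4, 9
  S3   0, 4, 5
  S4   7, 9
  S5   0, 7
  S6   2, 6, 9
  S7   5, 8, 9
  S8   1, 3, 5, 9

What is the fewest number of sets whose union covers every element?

S2, S5, S6, S7 together cover {0, 1, 2, 3, 4, 5, 6, 7, 8, 9} — every element.
No 3 of the 8 sets cover everything (all 56 triples fall short), so 4 is minimum.
Greedy (largest uncovered first) would take S2, S1, S3, S4, S6 — 5 sets — but 4 suffice.

4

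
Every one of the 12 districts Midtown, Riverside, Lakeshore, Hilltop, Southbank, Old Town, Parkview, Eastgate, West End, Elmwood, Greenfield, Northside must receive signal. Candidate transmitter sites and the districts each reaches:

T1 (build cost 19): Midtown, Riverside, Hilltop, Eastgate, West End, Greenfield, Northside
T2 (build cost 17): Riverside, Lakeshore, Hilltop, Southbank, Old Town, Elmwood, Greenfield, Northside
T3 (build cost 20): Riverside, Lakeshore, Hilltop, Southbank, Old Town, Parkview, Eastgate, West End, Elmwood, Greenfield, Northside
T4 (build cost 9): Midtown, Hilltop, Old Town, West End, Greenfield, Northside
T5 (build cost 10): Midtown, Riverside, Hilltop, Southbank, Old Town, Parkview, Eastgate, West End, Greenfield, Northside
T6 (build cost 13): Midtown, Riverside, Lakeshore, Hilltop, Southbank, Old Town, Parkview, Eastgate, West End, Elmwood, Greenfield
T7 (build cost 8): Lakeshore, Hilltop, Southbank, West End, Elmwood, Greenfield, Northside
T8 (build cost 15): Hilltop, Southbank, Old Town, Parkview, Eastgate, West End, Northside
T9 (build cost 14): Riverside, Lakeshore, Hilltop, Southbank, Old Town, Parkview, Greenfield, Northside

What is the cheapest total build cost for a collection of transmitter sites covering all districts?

T5, T7 cover every district at build cost 10 + 8 = 18.
Any cover uses at least 2 transmitter sites; among all covering selections none totals below 18.

18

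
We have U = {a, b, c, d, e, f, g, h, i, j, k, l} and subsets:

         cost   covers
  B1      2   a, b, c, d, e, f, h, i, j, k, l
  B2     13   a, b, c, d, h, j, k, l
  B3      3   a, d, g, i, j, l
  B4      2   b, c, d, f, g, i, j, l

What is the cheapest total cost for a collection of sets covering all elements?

4

B1, B4 cover every element at cost 2 + 2 = 4.
Any cover uses at least 2 sets; among all covering selections none totals below 4.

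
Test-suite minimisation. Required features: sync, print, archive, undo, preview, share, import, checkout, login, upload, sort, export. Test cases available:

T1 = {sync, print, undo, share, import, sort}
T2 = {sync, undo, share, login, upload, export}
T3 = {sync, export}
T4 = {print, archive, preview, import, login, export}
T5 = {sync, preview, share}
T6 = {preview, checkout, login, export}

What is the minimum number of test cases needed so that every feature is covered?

T1, T2, T4, T6 together cover {sync, print, archive, undo, preview, share, import, checkout, login, upload, sort, export} — every feature.
No 3 of the 6 test cases cover everything (all 20 triples fall short), so 4 is minimum.

4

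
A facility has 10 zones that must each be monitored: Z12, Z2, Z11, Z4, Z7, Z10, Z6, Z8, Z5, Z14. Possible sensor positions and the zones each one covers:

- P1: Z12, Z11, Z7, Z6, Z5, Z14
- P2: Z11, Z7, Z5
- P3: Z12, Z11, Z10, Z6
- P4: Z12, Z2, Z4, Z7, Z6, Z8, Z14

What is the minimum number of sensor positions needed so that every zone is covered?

P1, P3, P4 together cover {Z12, Z2, Z11, Z4, Z7, Z10, Z6, Z8, Z5, Z14} — every zone.
No 2 of the 4 sensor positions cover everything (all 6 pairs fall short), so 3 is minimum.

3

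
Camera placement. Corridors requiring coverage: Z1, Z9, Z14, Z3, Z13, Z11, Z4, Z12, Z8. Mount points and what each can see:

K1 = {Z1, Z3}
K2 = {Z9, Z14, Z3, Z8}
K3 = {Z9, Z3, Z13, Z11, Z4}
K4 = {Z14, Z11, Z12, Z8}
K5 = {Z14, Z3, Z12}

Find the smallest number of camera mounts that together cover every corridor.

3

K1, K3, K4 together cover {Z1, Z9, Z14, Z3, Z13, Z11, Z4, Z12, Z8} — every corridor.
No 2 of the 5 camera mounts cover everything (all 10 pairs fall short), so 3 is minimum.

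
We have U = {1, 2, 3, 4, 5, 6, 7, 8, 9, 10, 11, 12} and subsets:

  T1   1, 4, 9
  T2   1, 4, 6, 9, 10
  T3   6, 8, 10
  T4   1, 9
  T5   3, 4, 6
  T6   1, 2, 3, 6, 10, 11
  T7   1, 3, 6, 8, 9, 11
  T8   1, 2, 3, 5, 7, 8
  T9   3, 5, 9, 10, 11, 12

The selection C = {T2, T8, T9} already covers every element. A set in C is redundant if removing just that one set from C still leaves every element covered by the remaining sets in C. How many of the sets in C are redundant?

0

Drop T2: 4, 6 uncovered — not redundant.
Drop T8: 2, 7, 8 uncovered — not redundant.
Drop T9: 11, 12 uncovered — not redundant.
None of the sets in C is redundant.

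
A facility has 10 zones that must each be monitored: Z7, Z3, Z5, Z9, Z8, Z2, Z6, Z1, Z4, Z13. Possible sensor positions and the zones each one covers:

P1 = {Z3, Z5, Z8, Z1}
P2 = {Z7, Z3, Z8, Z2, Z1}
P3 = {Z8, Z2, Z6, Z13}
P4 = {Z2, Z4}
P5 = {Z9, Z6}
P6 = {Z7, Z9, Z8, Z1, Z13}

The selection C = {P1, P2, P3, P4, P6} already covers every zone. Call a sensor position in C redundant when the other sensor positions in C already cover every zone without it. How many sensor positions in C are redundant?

1

Drop P1: Z5 uncovered — not redundant.
Drop P2: the rest still cover every zone — redundant.
Drop P3: Z6 uncovered — not redundant.
Drop P4: Z4 uncovered — not redundant.
Drop P6: Z9 uncovered — not redundant.
1 redundant: P2.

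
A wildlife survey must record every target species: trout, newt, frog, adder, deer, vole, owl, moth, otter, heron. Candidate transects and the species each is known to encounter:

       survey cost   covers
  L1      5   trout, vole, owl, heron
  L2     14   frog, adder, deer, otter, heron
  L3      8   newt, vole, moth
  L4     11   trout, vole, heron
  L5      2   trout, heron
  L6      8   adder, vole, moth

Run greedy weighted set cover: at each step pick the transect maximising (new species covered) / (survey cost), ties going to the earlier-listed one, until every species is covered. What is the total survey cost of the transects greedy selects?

29

Pick 1: L5 adds 2 new (trout, heron) at survey cost 2 (ratio 2/2).
Pick 2: L1 adds 2 new (vole, owl) at survey cost 5 (ratio 2/5).
Pick 3: L2 adds 4 new (frog, adder, deer, otter) at survey cost 14 (ratio 4/14).
Pick 4: L3 adds 2 new (newt, moth) at survey cost 8 (ratio 2/8).
Greedy total survey cost: 2 + 5 + 14 + 8 = 29. (The true optimum is 27, so greedy overshoots here.)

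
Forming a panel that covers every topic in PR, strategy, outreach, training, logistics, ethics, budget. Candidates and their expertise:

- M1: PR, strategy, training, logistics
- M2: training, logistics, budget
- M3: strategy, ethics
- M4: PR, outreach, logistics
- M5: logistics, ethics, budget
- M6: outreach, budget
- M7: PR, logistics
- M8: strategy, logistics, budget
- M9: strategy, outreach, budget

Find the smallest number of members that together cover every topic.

3

M1, M3, M6 together cover {PR, strategy, outreach, training, logistics, ethics, budget} — every topic.
No 2 of the 9 members cover everything (all 36 pairs fall short), so 3 is minimum.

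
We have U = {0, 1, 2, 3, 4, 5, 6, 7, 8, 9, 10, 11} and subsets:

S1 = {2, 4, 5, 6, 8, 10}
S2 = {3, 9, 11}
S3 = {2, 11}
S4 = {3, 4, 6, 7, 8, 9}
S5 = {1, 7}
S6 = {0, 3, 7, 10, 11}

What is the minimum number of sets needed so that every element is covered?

4

S1, S2, S5, S6 together cover {0, 1, 2, 3, 4, 5, 6, 7, 8, 9, 10, 11} — every element.
No 3 of the 6 sets cover everything (all 20 triples fall short), so 4 is minimum.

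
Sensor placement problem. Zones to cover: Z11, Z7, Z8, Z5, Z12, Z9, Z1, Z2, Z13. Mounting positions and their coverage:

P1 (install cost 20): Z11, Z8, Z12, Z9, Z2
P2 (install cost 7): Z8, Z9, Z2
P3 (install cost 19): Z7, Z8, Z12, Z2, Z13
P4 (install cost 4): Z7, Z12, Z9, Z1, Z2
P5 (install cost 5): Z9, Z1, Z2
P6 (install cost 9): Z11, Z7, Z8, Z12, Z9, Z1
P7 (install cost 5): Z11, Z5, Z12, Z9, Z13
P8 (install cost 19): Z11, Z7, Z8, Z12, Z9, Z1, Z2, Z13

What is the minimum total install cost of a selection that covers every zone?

16

P2, P4, P7 cover every zone at install cost 7 + 4 + 5 = 16.
Any cover uses at least 2 sensor positions; among all covering selections none totals below 16.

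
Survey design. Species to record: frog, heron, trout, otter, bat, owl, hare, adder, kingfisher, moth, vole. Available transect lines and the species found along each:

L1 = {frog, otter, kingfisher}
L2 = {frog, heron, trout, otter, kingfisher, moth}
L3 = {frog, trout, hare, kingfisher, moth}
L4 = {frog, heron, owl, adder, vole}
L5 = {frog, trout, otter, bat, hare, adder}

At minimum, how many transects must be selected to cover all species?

3

L2, L4, L5 together cover {frog, heron, trout, otter, bat, owl, hare, adder, kingfisher, moth, vole} — every species.
No 2 of the 5 transects cover everything (all 10 pairs fall short), so 3 is minimum.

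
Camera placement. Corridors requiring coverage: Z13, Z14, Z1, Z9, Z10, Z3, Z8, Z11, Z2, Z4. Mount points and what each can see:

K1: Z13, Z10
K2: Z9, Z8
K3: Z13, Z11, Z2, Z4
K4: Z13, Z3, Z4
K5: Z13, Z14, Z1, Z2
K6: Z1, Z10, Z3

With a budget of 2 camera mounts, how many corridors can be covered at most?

Choosing K3, K6 covers {Z13, Z1, Z10, Z3, Z11, Z2, Z4} — 7 corridors.
No choice of 2 camera mounts does better; here Z14, Z9, Z8 are left uncovered.

7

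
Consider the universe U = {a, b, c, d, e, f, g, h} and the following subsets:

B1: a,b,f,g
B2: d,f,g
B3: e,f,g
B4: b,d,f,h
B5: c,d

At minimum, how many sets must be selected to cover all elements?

4

B1, B3, B4, B5 together cover {a, b, c, d, e, f, g, h} — every element.
No 3 of the 5 sets cover everything (all 10 triples fall short), so 4 is minimum.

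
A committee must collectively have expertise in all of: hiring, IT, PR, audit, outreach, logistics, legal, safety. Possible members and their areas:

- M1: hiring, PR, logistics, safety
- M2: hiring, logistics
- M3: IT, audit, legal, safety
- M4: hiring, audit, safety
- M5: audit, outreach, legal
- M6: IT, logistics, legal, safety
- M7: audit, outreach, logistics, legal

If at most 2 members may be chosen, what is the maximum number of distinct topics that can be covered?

Choosing M1, M3 covers {hiring, IT, PR, audit, logistics, legal, safety} — 7 topics.
No choice of 2 members does better; here outreach is left uncovered.

7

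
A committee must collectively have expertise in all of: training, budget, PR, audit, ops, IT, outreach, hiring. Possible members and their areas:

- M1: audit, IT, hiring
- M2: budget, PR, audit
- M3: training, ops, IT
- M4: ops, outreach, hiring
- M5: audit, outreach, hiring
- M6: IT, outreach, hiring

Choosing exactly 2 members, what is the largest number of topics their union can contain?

6

Choosing M2, M3 covers {training, budget, PR, audit, ops, IT} — 6 topics.
No choice of 2 members does better; here outreach, hiring are left uncovered.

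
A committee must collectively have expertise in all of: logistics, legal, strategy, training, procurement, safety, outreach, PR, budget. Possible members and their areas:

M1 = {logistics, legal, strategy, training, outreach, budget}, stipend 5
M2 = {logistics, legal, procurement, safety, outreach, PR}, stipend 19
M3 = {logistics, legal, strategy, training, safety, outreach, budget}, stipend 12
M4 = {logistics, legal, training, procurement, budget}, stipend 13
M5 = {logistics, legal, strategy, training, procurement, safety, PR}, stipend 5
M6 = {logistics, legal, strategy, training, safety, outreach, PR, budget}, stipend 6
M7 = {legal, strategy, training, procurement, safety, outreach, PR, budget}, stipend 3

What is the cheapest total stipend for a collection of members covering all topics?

8

M1, M7 cover every topic at stipend 5 + 3 = 8.
Any cover uses at least 2 members; among all covering selections none totals below 8.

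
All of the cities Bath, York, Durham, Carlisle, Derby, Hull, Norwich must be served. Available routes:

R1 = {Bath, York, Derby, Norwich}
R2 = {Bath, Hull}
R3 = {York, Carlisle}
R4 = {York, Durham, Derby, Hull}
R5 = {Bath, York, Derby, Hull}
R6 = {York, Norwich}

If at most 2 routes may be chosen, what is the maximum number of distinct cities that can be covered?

Choosing R1, R4 covers {Bath, York, Durham, Derby, Hull, Norwich} — 6 cities.
No choice of 2 routes does better; here Carlisle is left uncovered.

6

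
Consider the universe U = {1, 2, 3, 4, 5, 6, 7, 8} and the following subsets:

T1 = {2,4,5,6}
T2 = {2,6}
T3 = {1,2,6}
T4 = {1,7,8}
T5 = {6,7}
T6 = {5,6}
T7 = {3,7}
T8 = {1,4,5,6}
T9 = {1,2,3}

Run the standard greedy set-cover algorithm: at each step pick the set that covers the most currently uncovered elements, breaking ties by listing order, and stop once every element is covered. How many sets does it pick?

Pick 1: T1 covers 4 new elements (2, 4, 5, 6).
Pick 2: T4 covers 3 new elements (1, 7, 8).
Pick 3: T7 covers 1 new elements (3).
Greedy uses 3 sets.

3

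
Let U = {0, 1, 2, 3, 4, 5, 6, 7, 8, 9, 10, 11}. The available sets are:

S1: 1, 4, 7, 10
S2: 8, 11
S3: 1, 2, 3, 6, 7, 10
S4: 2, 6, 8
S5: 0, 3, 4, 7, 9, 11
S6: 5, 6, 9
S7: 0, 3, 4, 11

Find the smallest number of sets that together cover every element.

S1, S4, S5, S6 together cover {0, 1, 2, 3, 4, 5, 6, 7, 8, 9, 10, 11} — every element.
No 3 of the 7 sets cover everything (all 35 triples fall short), so 4 is minimum.

4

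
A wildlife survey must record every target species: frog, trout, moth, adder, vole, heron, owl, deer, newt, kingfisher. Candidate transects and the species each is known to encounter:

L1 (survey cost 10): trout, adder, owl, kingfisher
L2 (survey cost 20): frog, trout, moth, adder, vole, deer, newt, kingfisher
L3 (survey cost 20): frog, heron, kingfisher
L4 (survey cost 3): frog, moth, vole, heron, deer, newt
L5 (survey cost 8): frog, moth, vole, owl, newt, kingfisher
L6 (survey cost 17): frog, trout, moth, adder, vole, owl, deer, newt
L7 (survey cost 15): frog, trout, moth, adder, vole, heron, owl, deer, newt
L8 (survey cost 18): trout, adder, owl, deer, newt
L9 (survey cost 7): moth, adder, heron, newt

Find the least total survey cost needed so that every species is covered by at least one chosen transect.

13

L1, L4 cover every species at survey cost 10 + 3 = 13.
Any cover uses at least 2 transects; among all covering selections none totals below 13.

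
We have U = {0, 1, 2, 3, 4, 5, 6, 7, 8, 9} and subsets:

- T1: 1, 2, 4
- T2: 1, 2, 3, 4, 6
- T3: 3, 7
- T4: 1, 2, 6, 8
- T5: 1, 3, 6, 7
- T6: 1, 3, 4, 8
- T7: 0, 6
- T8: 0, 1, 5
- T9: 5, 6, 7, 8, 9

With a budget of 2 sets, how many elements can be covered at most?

9

Choosing T2, T9 covers {1, 2, 3, 4, 5, 6, 7, 8, 9} — 9 elements.
No choice of 2 sets does better; here 0 is left uncovered.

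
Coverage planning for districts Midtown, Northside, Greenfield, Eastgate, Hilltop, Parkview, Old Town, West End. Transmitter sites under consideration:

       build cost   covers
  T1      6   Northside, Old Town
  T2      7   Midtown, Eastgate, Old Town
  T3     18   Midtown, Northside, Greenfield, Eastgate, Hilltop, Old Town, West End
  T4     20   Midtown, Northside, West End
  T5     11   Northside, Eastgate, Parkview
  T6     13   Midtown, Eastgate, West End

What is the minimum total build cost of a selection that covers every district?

29

T3, T5 cover every district at build cost 18 + 11 = 29.
Any cover uses at least 2 transmitter sites; among all covering selections none totals below 29.
Greedy by coverage-per-build cost would pick T2, T3, T5 for 36 — worse than the optimum 29.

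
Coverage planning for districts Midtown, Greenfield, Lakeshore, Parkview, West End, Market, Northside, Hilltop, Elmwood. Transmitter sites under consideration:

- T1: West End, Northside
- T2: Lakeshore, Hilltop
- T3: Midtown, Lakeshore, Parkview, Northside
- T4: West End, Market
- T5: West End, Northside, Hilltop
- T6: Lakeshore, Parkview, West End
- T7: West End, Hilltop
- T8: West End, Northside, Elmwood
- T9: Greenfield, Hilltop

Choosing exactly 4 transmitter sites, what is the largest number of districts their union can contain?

9

Choosing T3, T4, T8, T9 covers {Midtown, Greenfield, Lakeshore, Parkview, West End, Market, Northside, Hilltop, Elmwood} — 9 districts.
That is all 9 districts.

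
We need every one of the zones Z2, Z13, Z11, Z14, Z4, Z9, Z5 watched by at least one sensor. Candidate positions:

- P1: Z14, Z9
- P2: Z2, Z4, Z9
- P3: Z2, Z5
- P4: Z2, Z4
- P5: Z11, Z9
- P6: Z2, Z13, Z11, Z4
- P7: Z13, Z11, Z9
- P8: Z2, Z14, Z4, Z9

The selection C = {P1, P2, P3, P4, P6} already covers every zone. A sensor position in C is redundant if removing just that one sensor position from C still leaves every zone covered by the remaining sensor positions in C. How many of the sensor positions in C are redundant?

Drop P1: Z14 uncovered — not redundant.
Drop P2: the rest still cover every zone — redundant.
Drop P3: Z5 uncovered — not redundant.
Drop P4: the rest still cover every zone — redundant.
Drop P6: Z13, Z11 uncovered — not redundant.
2 redundant: P2, P4.

2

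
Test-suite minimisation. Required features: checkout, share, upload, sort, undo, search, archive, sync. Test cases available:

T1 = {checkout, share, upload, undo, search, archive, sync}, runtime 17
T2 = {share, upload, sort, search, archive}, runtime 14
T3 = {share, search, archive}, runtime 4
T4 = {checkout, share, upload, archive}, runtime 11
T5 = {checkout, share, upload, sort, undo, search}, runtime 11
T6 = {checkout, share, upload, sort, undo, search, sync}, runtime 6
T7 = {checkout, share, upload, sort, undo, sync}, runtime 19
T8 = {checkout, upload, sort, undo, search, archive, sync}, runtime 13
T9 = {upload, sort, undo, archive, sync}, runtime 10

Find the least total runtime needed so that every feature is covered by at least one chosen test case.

T3, T6 cover every feature at runtime 4 + 6 = 10.
Any cover uses at least 2 test cases; among all covering selections none totals below 10.

10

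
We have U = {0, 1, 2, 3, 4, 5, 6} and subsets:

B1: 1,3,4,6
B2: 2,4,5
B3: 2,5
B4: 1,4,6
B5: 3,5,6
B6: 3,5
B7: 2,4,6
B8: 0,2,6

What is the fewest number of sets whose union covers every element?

B1, B2, B8 together cover {0, 1, 2, 3, 4, 5, 6} — every element.
No 2 of the 8 sets cover everything (all 28 pairs fall short), so 3 is minimum.

3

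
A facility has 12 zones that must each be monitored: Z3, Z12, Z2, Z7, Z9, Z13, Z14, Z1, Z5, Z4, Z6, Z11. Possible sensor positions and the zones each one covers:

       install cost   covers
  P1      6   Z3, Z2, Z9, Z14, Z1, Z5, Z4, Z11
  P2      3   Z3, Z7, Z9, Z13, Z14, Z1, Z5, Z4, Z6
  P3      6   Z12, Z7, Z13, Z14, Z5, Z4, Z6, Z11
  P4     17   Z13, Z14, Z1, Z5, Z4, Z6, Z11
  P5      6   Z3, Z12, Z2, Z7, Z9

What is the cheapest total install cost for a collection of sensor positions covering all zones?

P1, P3 cover every zone at install cost 6 + 6 = 12.
Any cover uses at least 2 sensor positions; among all covering selections none totals below 12.

12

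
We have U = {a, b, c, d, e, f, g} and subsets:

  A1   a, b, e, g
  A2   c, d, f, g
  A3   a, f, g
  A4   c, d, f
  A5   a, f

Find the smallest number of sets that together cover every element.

2

A1, A2 together cover {a, b, c, d, e, f, g} — every element.
No single set contains all 7 elements, so 2 is optimal.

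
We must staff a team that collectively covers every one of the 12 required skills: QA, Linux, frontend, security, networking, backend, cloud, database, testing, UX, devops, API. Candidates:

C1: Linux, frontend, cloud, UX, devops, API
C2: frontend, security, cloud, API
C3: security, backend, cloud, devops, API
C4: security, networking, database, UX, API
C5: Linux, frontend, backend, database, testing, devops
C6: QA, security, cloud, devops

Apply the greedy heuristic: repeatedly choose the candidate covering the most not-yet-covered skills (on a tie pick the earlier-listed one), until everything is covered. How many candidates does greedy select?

4

Pick 1: C1 covers 6 new skills (Linux, frontend, cloud, UX, devops, API).
Pick 2: C4 covers 3 new skills (security, networking, database).
Pick 3: C5 covers 2 new skills (backend, testing).
Pick 4: C6 covers 1 new skills (QA).
Greedy uses 4 candidates. (The true minimum is 3.)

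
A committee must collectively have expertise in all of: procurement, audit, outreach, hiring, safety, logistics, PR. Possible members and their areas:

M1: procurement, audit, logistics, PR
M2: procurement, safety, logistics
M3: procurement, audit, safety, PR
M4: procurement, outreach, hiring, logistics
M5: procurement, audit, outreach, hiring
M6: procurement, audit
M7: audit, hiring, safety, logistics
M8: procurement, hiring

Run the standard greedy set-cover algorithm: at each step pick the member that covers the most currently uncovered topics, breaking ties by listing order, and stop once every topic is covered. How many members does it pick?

3

Pick 1: M1 covers 4 new topics (procurement, audit, logistics, PR).
Pick 2: M4 covers 2 new topics (outreach, hiring).
Pick 3: M2 covers 1 new topics (safety).
Greedy uses 3 members. (The true minimum is 2.)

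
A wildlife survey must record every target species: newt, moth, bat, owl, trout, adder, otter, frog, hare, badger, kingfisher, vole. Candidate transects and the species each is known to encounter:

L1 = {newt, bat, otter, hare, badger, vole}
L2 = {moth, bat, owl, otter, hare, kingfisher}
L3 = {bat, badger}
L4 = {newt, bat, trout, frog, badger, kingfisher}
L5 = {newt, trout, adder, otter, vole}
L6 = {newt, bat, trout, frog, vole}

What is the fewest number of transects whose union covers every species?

L2, L4, L5 together cover {newt, moth, bat, owl, trout, adder, otter, frog, hare, badger, kingfisher, vole} — every species.
No 2 of the 6 transects cover everything (all 15 pairs fall short), so 3 is minimum.

3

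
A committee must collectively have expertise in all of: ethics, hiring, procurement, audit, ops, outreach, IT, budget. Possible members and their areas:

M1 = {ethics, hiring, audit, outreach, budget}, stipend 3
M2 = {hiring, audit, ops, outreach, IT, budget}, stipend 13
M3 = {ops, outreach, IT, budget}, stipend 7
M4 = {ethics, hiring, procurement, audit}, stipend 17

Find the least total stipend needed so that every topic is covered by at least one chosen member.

M3, M4 cover every topic at stipend 7 + 17 = 24.
Any cover uses at least 2 members; among all covering selections none totals below 24.
Greedy by coverage-per-stipend would pick M1, M3, M4 for 27 — worse than the optimum 24.

24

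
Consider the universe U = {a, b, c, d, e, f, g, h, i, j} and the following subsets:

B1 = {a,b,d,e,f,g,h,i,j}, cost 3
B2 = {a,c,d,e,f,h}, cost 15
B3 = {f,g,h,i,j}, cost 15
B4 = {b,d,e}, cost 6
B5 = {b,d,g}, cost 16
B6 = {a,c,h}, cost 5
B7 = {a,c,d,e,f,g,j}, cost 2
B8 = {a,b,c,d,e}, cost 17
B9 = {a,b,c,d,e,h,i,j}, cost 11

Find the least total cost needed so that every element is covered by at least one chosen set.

5

B1, B7 cover every element at cost 3 + 2 = 5.
Any cover uses at least 2 sets; among all covering selections none totals below 5.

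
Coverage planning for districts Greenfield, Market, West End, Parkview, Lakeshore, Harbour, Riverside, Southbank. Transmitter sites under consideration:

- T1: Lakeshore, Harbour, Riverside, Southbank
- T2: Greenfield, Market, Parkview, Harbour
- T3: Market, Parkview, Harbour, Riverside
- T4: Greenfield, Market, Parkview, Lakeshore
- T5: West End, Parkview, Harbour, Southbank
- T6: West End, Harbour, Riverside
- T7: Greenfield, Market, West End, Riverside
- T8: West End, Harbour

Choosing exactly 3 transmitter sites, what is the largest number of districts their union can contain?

8

Choosing T1, T2, T5 covers {Greenfield, Market, West End, Parkview, Lakeshore, Harbour, Riverside, Southbank} — 8 districts.
That is all 8 districts.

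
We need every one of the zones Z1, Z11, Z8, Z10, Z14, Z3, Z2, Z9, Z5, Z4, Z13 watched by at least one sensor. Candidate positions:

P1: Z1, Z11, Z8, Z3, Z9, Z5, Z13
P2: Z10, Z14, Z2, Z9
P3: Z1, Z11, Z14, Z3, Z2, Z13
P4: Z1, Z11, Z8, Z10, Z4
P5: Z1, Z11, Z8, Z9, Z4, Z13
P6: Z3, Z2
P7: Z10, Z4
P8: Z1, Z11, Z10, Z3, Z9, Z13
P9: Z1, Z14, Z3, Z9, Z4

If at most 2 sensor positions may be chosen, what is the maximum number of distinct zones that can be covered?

10

Choosing P1, P2 covers {Z1, Z11, Z8, Z10, Z14, Z3, Z2, Z9, Z5, Z13} — 10 zones.
No choice of 2 sensor positions does better; here Z4 is left uncovered.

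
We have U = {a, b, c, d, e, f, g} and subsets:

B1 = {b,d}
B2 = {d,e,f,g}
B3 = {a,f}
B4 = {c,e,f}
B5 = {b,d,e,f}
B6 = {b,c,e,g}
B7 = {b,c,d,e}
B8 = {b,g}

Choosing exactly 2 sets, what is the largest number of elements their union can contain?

Choosing B2, B6 covers {b, c, d, e, f, g} — 6 elements.
No choice of 2 sets does better; here a is left uncovered.

6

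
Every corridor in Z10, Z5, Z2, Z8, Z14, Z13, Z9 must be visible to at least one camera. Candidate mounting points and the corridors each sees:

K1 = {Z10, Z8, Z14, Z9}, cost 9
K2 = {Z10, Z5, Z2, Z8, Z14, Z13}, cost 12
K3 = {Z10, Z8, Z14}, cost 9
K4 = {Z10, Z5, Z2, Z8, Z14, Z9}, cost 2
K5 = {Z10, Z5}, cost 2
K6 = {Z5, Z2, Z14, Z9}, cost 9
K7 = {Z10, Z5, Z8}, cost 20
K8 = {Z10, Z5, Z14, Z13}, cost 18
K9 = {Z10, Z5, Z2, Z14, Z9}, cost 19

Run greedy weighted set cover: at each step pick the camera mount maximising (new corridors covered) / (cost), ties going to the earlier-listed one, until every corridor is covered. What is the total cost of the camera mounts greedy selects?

Pick 1: K4 adds 6 new (Z10, Z5, Z2, Z8, Z14, Z9) at cost 2 (ratio 6/2).
Pick 2: K2 adds 1 new (Z13) at cost 12 (ratio 1/12).
Greedy total cost: 2 + 12 = 14.

14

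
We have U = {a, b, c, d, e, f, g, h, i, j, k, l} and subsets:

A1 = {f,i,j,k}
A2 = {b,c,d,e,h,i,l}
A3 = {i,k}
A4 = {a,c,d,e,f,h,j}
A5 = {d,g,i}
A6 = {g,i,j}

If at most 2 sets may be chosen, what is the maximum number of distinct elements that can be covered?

Choosing A1, A2 covers {b, c, d, e, f, h, i, j, k, l} — 10 elements.
No choice of 2 sets does better; here a, g are left uncovered.

10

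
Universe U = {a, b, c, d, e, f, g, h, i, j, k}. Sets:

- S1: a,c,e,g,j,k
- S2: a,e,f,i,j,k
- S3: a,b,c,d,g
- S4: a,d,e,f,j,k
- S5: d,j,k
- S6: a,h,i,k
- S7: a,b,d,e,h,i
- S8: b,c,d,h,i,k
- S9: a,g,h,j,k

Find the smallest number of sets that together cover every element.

3

S1, S2, S7 together cover {a, b, c, d, e, f, g, h, i, j, k} — every element.
No 2 of the 9 sets cover everything (all 36 pairs fall short), so 3 is minimum.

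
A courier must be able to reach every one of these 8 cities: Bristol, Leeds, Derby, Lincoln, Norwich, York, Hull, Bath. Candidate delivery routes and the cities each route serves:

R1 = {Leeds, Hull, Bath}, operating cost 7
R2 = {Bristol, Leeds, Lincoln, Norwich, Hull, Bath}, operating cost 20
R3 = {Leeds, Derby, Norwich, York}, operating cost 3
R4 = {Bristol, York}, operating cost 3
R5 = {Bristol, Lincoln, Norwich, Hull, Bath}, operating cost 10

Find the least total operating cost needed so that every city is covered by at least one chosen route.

R3, R5 cover every city at operating cost 3 + 10 = 13.
Any cover uses at least 2 routes; among all covering selections none totals below 13.

13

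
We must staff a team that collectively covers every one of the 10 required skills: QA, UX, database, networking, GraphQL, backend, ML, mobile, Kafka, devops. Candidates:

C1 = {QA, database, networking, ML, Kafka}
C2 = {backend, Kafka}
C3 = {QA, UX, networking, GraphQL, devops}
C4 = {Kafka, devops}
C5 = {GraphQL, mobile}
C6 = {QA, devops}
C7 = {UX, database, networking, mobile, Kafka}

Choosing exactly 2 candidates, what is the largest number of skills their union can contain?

Choosing C1, C3 covers {QA, UX, database, networking, GraphQL, ML, Kafka, devops} — 8 skills.
No choice of 2 candidates does better; here backend, mobile are left uncovered.

8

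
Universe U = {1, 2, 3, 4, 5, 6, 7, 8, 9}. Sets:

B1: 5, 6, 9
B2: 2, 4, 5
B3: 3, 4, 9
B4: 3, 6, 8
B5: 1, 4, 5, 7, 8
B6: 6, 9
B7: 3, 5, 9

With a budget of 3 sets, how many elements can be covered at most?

Choosing B1, B2, B5 covers {1, 2, 4, 5, 6, 7, 8, 9} — 8 elements.
No choice of 3 sets does better; here 3 is left uncovered.

8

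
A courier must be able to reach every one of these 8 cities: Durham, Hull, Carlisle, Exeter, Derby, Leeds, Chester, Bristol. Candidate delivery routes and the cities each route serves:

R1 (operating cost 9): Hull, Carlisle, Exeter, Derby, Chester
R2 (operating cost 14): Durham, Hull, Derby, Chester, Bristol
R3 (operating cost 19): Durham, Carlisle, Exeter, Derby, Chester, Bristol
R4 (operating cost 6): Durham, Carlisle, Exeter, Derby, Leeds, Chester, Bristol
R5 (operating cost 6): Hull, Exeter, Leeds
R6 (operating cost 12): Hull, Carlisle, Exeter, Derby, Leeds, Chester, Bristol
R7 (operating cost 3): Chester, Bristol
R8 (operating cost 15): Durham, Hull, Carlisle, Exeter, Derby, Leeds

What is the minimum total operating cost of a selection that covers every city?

R4, R5 cover every city at operating cost 6 + 6 = 12.
Any cover uses at least 2 routes; among all covering selections none totals below 12.

12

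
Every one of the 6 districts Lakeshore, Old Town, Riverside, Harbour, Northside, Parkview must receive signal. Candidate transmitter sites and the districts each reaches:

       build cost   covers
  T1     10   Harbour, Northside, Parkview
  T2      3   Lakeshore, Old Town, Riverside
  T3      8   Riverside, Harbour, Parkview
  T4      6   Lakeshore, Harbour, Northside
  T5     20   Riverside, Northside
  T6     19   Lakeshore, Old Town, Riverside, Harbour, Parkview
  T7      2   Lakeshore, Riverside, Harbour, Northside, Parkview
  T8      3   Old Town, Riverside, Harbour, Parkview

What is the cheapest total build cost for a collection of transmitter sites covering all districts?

5

T2, T7 cover every district at build cost 3 + 2 = 5.
Any cover uses at least 2 transmitter sites; among all covering selections none totals below 5.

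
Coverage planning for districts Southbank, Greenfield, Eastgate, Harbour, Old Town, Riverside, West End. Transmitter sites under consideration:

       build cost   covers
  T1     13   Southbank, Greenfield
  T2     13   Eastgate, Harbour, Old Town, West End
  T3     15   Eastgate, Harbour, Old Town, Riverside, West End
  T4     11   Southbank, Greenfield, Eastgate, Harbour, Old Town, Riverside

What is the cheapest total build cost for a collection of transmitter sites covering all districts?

T2, T4 cover every district at build cost 13 + 11 = 24.
Any cover uses at least 2 transmitter sites; among all covering selections none totals below 24.

24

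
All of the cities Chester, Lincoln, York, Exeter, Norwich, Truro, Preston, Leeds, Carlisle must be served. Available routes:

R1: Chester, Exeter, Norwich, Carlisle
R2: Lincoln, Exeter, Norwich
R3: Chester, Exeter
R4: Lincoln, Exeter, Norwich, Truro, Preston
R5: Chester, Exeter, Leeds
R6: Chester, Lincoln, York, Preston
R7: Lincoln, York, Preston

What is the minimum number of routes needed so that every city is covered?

R1, R4, R5, R6 together cover {Chester, Lincoln, York, Exeter, Norwich, Truro, Preston, Leeds, Carlisle} — every city.
No 3 of the 7 routes cover everything (all 35 triples fall short), so 4 is minimum.

4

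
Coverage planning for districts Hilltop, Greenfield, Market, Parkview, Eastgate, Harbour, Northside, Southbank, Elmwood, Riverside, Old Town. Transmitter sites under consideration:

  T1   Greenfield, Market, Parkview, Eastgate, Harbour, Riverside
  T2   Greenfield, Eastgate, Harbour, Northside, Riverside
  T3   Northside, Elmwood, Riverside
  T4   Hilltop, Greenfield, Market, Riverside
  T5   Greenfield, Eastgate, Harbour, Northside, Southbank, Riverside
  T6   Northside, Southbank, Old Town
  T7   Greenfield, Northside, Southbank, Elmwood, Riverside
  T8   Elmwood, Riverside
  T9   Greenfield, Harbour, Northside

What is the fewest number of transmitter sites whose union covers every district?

4

T1, T3, T4, T6 together cover {Hilltop, Greenfield, Market, Parkview, Eastgate, Harbour, Northside, Southbank, Elmwood, Riverside, Old Town} — every district.
No 3 of the 9 transmitter sites cover everything (all 84 triples fall short), so 4 is minimum.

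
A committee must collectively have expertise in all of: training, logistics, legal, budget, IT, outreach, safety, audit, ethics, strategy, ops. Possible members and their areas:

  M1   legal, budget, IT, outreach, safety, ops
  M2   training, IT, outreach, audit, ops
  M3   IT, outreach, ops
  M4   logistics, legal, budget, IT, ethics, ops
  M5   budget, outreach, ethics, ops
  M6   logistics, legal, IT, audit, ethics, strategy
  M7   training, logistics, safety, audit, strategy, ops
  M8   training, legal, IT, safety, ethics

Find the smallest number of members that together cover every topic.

M1, M2, M6 together cover {training, logistics, legal, budget, IT, outreach, safety, audit, ethics, strategy, ops} — every topic.
No 2 of the 8 members cover everything (all 28 pairs fall short), so 3 is minimum.

3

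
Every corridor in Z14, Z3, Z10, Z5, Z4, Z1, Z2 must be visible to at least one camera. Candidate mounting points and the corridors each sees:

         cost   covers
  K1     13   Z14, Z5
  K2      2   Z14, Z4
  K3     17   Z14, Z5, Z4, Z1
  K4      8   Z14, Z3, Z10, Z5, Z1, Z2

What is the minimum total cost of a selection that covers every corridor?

10

K2, K4 cover every corridor at cost 2 + 8 = 10.
Any cover uses at least 2 camera mounts; among all covering selections none totals below 10.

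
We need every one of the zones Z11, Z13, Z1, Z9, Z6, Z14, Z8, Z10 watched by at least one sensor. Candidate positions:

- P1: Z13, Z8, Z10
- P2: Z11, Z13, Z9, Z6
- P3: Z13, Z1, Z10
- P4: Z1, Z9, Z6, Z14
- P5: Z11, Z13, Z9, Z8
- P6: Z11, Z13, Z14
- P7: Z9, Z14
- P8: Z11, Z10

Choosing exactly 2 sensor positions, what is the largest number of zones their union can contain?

7

Choosing P1, P4 covers {Z13, Z1, Z9, Z6, Z14, Z8, Z10} — 7 zones.
No choice of 2 sensor positions does better; here Z11 is left uncovered.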